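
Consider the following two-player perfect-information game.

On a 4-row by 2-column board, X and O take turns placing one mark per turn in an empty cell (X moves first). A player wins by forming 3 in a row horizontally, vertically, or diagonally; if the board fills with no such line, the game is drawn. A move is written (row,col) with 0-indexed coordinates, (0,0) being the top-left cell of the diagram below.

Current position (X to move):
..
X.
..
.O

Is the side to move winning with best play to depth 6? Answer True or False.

X winning at [../X./../.O]: True

ply 1, X at ../X./../.O | (0,0)=+0→X./X./../.O; (0,1)=+0→.X/X./../.O; (1,1)=+0→../XX/../.O; (2,0)=+1→../X./X./.O*; (2,1)=+0→../X./.X/.O; (3,0)=+0→../X./../XO
ply 2, O at ../X./X./.O | (0,0)=-1→O./X./X./.O*; (0,1)=-1→.O/X./X./.O; (1,1)=-1→../XO/X./.O; (2,1)=-1→../X./XO/.O; (3,0)=-1→../X./X./OO
ply 3, X at O./X./X./.O | (0,1)=+0→OX/X./X./.O; (1,1)=+0→O./XX/X./.O; (2,1)=+0→O./X./XX/.O; (3,0)=+1→O./X./X./XO*
ply 4: O./X./X./XO is terminal -1 (O); from ../X./../.O depth 6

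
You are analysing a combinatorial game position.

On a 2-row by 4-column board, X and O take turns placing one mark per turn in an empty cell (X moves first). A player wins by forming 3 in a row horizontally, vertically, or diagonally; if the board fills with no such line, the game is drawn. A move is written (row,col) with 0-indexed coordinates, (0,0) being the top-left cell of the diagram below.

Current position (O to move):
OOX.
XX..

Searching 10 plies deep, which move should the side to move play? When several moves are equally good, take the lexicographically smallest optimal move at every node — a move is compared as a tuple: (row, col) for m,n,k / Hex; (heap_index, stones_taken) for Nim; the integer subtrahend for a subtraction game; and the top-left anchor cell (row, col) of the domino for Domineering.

ply 1, O at OOX./XX.. | (0,3)=-1→OOXO/XX..; (1,2)=+0→OOX./XXO.*; (1,3)=-1→OOX./XX.O
ply 2, X at OOX./XXO. | (0,3)=+0→OOXX/XXO.*; (1,3)=+0→OOX./XXOX
ply 3, O at OOXX/XXO. | (1,3)=+0→OOXX/XXOO*
ply 4: OOXX/XXOO is terminal +0 (X); from OOX./XX.. depth 10

O's best at [OOX./XX..]: (1,2)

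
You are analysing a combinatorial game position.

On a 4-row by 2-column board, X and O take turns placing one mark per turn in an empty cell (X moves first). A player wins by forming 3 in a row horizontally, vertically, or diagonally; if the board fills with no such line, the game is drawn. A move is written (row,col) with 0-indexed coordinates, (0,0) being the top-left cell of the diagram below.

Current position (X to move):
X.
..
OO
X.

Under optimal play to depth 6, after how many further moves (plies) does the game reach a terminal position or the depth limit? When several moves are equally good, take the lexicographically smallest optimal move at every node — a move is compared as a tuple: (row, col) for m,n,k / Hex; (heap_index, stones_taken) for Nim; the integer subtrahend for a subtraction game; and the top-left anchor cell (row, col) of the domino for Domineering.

p1 X@[X./../OO/X.]: (0,1)[XX/../OO/X.]+0* (1,0)[X./X./OO/X.]-1 (1,1)[X./.X/OO/X.]+0 (3,1)[X./../OO/XX]+0
p2 O@[XX/../OO/X.]: (1,0)[XX/O./OO/X.]+0* (1,1)[XX/.O/OO/X.]+0 (3,1)[XX/../OO/XO]+0
p3 X@[XX/O./OO/X.]: (1,1)[XX/OX/OO/X.]+0* (3,1)[XX/O./OO/XX]+0
p4 O@[XX/OX/OO/X.]: (3,1)[XX/OX/OO/XO]+0*
p5 X@[XX/OX/OO/XO] terminal +0; root [X./../OO/X.] d6

PV length from [X./../OO/X.]: 4 plies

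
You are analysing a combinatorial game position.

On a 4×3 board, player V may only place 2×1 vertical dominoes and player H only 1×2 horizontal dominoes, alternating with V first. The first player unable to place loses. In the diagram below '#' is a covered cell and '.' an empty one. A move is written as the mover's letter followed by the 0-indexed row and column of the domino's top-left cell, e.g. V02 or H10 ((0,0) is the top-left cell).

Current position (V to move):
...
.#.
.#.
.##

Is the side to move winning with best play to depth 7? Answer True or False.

V winning at [.../.#./.#./.##]: True

p1 V@[.../.#./.#./.##]: V00[#../##./.#./.##]+1* V02[..#/.##/.#./.##]+1 V10[.../##./##./.##]+1 V12[.../.##/.##/.##]+1 V20[.../.#./##./###]+1
p2 H@[#../##./.#./.##]: H01[###/##./.#./.##]-1*
p3 V@[###/##./.#./.##]: V12[###/###/.##/.##]+1* V20[###/##./##./###]+1
p4 H@[###/###/.##/.##] terminal -1; root [.../.#./.#./.##] d7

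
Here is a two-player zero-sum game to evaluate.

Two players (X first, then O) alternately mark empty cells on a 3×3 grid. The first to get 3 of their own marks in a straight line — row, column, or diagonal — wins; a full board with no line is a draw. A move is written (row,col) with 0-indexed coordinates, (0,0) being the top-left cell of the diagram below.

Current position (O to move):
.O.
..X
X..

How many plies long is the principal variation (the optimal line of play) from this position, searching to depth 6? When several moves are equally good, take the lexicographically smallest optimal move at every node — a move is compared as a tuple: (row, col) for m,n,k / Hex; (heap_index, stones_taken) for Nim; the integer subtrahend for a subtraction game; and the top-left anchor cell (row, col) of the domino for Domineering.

[.O./..X/X..] O move#1: (0,0):-1/OO./..X/X.., (0,2):-1/.OO/..X/X.., (1,0):-1/.O./O.X/X.., (1,1):+0/.O./.OX/X..*, (2,1):-1/.O./..X/XO., (2,2):-1/.O./..X/X.O
[.O./.OX/X..] X move#2: (0,0):-1/XO./.OX/X.., (0,2):-1/.OX/.OX/X.., (1,0):-1/.O./XOX/X.., (2,1):+0/.O./.OX/XX.*, (2,2):-1/.O./.OX/X.X
[.O./.OX/XX.] O move#3: (0,0):-1/OO./.OX/XX., (0,2):-1/.OO/.OX/XX., (1,0):-1/.O./OOX/XX., (2,2):+0/.O./.OX/XXO*
[.O./.OX/XXO] X move#4: (0,0):+0/XO./.OX/XXO*, (0,2):-1/.OX/.OX/XXO, (1,0):-1/.O./XOX/XXO
[XO./.OX/XXO] O move#5: (0,2):-1/XOO/.OX/XXO, (1,0):+0/XO./OOX/XXO*
[XO./OOX/XXO] X move#6: (0,2):+0/XOX/OOX/XXO*
[XOX/OOX/XXO] end (terminal +0, O#7); searched .O./..X/X.. to 6

PV length from [.O./..X/X..]: 6 plies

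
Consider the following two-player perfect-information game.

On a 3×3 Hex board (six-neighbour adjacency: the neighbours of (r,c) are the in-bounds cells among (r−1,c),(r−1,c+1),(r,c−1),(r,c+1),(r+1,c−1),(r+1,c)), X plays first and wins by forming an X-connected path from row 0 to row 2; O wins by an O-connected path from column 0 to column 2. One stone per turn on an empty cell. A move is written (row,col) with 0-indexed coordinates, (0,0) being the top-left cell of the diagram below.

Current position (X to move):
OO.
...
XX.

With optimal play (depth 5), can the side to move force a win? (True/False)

X winning at [OO./.../XX.]: True

ply 1, X at OO./.../XX. | (0,2)=+1→OOX/.../XX.*; (1,0)=-1→OO./X../XX.; (1,1)=-1→OO./.X./XX.; (1,2)=-1→OO./..X/XX.; (2,2)=-1→OO./.../XXX
ply 2, O at OOX/.../XX. | (1,0)=-1→OOX/O../XX.*; (1,1)=-1→OOX/.O./XX.; (1,2)=-1→OOX/..O/XX.; (2,2)=-1→OOX/.../XXO
ply 3, X at OOX/O../XX. | (1,1)=+1→OOX/OX./XX.*; (1,2)=+1→OOX/O.X/XX.; (2,2)=+1→OOX/O../XXX
ply 4: OOX/OX./XX. is terminal -1 (O); from OO./.../XX. depth 5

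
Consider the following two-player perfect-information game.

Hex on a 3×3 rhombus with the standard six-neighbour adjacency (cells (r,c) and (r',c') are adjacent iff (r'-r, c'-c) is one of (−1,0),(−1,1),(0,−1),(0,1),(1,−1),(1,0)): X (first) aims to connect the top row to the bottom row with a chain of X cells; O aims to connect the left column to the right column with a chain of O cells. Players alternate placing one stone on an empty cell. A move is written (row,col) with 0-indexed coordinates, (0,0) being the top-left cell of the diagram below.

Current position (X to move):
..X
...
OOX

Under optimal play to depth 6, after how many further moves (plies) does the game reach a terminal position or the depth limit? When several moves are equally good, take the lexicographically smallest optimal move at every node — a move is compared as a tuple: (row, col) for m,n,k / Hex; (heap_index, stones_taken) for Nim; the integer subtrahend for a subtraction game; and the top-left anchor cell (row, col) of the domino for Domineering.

ply 1, X at ..X/.../OOX | (0,0)=-1→X.X/.../OOX; (0,1)=-1→.XX/.../OOX; (1,0)=-1→..X/X../OOX; (1,1)=-1→..X/.X./OOX; (1,2)=+1→..X/..X/OOX*
ply 2: ..X/..X/OOX is terminal -1 (O); from ..X/.../OOX depth 6

PV length from [..X/.../OOX]: 1 ply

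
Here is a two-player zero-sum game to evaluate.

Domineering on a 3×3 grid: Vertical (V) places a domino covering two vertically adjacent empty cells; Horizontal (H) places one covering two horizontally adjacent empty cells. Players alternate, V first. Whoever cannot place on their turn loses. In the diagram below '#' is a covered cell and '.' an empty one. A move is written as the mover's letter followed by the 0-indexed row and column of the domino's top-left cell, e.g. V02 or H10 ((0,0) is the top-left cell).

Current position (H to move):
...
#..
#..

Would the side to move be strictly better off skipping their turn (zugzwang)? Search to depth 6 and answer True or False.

zugzwang(.../#../#.., H) = False

[.../#../#..] H move#1: H00:-1/##./#../#.., H01:-1/.##/#../#.., H11:+1/.../###/#..*, H21:-1/.../#../###
[.../###/#..] end (terminal -1, V#2); searched .../#../#.. to 6
pass branch (V moves first from the same position):
  | [.../#../#..] V move#1: V01:+1/.#./##./#..*, V02:+1/..#/#.#/#.., V11:+1/.../##./##., V12:+1/.../#.#/#.#
  | [.#./##./#..] H move#2: H21:-1/.#./##./###*
  | [.#./##./###] V move#3: V02:+1/.##/###/###*
  | [.##/###/###] end (terminal -1, H#4); searched .../#../#.. to 6
H moving scores +1; H passing scores -1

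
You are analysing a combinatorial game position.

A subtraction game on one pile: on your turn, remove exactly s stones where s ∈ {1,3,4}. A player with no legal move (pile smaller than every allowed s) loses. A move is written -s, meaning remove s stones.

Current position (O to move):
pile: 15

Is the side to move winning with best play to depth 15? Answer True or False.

ply 1, O at 15 | -1=+1→14*; -3=-1→12; -4=-1→11
ply 2, X at 14 | -1=-1→13*; -3=-1→11; -4=-1→10
ply 3, O at 13 | -1=-1→12; -3=-1→10; -4=+1→9*
ply 4, X at 9 | -1=-1→8*; -3=-1→6; -4=-1→5
ply 5, O at 8 | -1=+1→7*; -3=-1→5; -4=-1→4
ply 6, X at 7 | -1=-1→6*; -3=-1→4; -4=-1→3
ply 7, O at 6 | -1=-1→5; -3=-1→3; -4=+1→2*
ply 8, X at 2 | -1=-1→1*
ply 9, O at 1 | -1=+1→0*
ply 10: 0 is terminal -1 (X); from 15 depth 15

O winning at [15]: True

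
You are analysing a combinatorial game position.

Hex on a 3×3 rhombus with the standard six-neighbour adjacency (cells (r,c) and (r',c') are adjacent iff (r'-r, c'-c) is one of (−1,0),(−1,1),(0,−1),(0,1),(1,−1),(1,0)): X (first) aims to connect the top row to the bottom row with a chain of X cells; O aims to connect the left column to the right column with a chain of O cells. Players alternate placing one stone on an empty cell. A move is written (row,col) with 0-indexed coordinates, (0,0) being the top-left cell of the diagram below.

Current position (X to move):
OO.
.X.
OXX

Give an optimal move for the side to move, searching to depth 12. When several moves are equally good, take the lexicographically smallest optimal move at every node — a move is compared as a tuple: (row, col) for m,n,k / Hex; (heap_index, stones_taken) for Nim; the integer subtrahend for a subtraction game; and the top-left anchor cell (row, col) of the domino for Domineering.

[OO./.X./OXX] X move#1: (0,2):+1/OOX/.X./OXX*, (1,0):-1/OO./XX./OXX, (1,2):-1/OO./.XX/OXX
[OOX/.X./OXX] end (terminal -1, O#2); searched OO./.X./OXX to 12

X's best at [OO./.X./OXX]: (0,2)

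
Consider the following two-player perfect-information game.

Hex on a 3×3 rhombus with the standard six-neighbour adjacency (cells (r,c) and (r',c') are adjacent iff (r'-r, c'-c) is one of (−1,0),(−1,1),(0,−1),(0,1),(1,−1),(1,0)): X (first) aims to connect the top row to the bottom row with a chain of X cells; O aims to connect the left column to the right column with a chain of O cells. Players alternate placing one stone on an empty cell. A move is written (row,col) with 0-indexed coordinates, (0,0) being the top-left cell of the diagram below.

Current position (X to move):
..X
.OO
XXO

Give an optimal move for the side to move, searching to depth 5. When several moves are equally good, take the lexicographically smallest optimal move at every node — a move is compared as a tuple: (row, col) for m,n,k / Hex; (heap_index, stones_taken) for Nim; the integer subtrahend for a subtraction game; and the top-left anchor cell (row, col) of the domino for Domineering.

X's best at [..X/.OO/XXO]: (1,0)

p1 X@[..X/.OO/XXO]: (0,0)[X.X/.OO/XXO]-1 (0,1)[.XX/.OO/XXO]-1 (1,0)[..X/XOO/XXO]+1*
p2 O@[..X/XOO/XXO]: (0,0)[O.X/XOO/XXO]-1* (0,1)[.OX/XOO/XXO]-1
p3 X@[O.X/XOO/XXO]: (0,1)[OXX/XOO/XXO]+1*
p4 O@[OXX/XOO/XXO] terminal -1; root [..X/.OO/XXO] d5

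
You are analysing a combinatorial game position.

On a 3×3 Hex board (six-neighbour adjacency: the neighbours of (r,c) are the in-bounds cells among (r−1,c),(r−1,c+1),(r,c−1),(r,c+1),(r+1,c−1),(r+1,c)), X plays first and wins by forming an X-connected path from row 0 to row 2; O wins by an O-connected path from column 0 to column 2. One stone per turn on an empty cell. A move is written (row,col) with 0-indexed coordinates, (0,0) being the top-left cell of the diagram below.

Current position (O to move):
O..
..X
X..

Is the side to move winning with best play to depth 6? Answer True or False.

O winning at [O../..X/X..]: False

ply 1, O at O../..X/X.. | (0,1)=-1→OO./..X/X..*; (0,2)=-1→O.O/..X/X..; (1,0)=-1→O../O.X/X..; (1,1)=-1→O../.OX/X..; (2,1)=-1→O../..X/XO.; (2,2)=-1→O../..X/X.O
ply 2, X at OO./..X/X.. | (0,2)=+1→OOX/..X/X..*; (1,0)=-1→OO./X.X/X..; (1,1)=-1→OO./.XX/X..; (2,1)=-1→OO./..X/XX.; (2,2)=-1→OO./..X/X.X
ply 3, O at OOX/..X/X.. | (1,0)=-1→OOX/O.X/X..*; (1,1)=-1→OOX/.OX/X..; (2,1)=-1→OOX/..X/XO.; (2,2)=-1→OOX/..X/X.O
ply 4, X at OOX/O.X/X.. | (1,1)=+1→OOX/OXX/X..*; (2,1)=+1→OOX/O.X/XX.; (2,2)=+1→OOX/O.X/X.X
ply 5: OOX/OXX/X.. is terminal -1 (O); from O../..X/X.. depth 6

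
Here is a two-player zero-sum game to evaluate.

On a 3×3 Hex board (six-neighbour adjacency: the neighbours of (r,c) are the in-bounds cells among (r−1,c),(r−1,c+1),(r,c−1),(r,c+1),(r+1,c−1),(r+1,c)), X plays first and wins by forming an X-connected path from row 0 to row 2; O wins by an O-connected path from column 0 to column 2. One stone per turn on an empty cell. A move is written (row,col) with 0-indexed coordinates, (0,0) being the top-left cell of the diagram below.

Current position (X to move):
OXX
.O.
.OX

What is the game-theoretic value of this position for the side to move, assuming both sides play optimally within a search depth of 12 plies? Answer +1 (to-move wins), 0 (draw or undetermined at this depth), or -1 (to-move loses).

value(OXX/.O./.OX, X) = +1

p1 X@[OXX/.O./.OX]: (1,0)[OXX/XO./.OX]+1* (1,2)[OXX/.OX/.OX]+1 (2,0)[OXX/.O./XOX]+1
p2 O@[OXX/XO./.OX]: (1,2)[OXX/XOO/.OX]-1* (2,0)[OXX/XO./OOX]-1
p3 X@[OXX/XOO/.OX]: (2,0)[OXX/XOO/XOX]+1*
p4 O@[OXX/XOO/XOX] terminal -1; root [OXX/.O./.OX] d12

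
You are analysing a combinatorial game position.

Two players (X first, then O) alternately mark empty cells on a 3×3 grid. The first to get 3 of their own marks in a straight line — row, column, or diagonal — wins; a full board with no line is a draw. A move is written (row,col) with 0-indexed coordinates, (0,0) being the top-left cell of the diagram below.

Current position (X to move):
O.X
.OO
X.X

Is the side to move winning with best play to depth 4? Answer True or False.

p1 X@[O.X/.OO/X.X]: (0,1)[OXX/.OO/X.X]-1 (1,0)[O.X/XOO/X.X]+0 (2,1)[O.X/.OO/XXX]+1*
p2 O@[O.X/.OO/XXX] terminal -1; root [O.X/.OO/X.X] d4

X winning at [O.X/.OO/X.X]: True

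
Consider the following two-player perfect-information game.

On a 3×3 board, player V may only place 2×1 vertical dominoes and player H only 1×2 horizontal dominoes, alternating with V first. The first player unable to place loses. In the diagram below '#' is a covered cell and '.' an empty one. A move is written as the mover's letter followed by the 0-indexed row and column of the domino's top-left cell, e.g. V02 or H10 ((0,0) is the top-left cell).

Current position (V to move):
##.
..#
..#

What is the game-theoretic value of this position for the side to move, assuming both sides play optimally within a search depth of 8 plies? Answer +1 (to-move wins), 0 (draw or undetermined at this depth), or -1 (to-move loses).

ply 1, V at ##./..#/..# | V10=+1→##./#.#/#.#*; V11=+1→##./.##/.##
ply 2: ##./#.#/#.# is terminal -1 (H); from ##./..#/..# depth 8

value(##./..#/..#, V) = +1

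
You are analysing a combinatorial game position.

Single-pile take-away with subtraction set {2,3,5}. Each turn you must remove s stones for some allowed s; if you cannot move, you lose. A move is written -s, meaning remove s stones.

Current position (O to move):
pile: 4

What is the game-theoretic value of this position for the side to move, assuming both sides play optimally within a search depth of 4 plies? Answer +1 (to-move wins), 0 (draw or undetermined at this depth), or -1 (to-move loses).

[4] O move#1: -2:-1/2, -3:+1/1*
[1] end (terminal -1, X#2); searched 4 to 4

value(4, O) = +1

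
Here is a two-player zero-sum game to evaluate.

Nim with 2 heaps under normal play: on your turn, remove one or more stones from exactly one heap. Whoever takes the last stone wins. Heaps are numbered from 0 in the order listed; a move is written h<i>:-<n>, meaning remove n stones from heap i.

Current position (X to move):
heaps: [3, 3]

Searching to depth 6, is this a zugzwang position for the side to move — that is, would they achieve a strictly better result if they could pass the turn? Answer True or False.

p1 X@[(3,3)]: h0:-1[(2,3)]-1* h0:-2[(1,3)]-1 h0:-3[(0,3)]-1 h1:-1[(3,2)]-1 h1:-2[(3,1)]-1 h1:-3[(3,0)]-1
p2 O@[(2,3)]: h0:-1[(1,3)]-1 h0:-2[(0,3)]-1 h1:-1[(2,2)]+1* h1:-2[(2,1)]-1 h1:-3[(2,0)]-1
p3 X@[(2,2)]: h0:-1[(1,2)]-1* h0:-2[(0,2)]-1 h1:-1[(2,1)]-1 h1:-2[(2,0)]-1
p4 O@[(1,2)]: h0:-1[(0,2)]-1 h1:-1[(1,1)]+1* h1:-2[(1,0)]-1
p5 X@[(1,1)]: h0:-1[(0,1)]-1* h1:-1[(1,0)]-1
p6 O@[(0,1)]: h1:-1[(0,0)]+1*
p7 X@[(0,0)] terminal -1; root [(3,3)] d6
suppose X passes — search the same position with O to move:
pass> p1 O@[(3,3)]: h0:-1[(2,3)]-1* h0:-2[(1,3)]-1 h0:-3[(0,3)]-1 h1:-1[(3,2)]-1 h1:-2[(3,1)]-1 h1:-3[(3,0)]-1
pass> p2 X@[(2,3)]: h0:-1[(1,3)]-1 h0:-2[(0,3)]-1 h1:-1[(2,2)]+1* h1:-2[(2,1)]-1 h1:-3[(2,0)]-1
pass> p3 O@[(2,2)]: h0:-1[(1,2)]-1* h0:-2[(0,2)]-1 h1:-1[(2,1)]-1 h1:-2[(2,0)]-1
pass> p4 X@[(1,2)]: h0:-1[(0,2)]-1 h1:-1[(1,1)]+1* h1:-2[(1,0)]-1
pass> p5 O@[(1,1)]: h0:-1[(0,1)]-1* h1:-1[(1,0)]-1
pass> p6 X@[(0,1)]: h1:-1[(0,0)]+1*
pass> p7 O@[(0,0)] terminal -1; root [(3,3)] d6
for X: play -1, pass +1

zugzwang((3,3), X) = True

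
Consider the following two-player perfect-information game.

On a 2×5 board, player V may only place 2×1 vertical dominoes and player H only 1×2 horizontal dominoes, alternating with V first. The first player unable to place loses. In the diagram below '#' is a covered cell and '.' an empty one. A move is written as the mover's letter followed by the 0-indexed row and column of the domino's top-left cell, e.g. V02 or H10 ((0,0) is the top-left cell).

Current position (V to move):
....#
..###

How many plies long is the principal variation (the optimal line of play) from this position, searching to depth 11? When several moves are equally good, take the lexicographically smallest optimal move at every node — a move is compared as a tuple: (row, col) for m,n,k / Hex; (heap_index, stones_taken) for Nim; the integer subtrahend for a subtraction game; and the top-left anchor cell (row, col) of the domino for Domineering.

[....#/..###] V move#1: V00:-1/#...#/#.###, V01:+1/.#..#/.####*
[.#..#/.####] H move#2: H02:-1/.####/.####*
[.####/.####] V move#3: V00:+1/#####/#####*
[#####/#####] end (terminal -1, H#4); searched ....#/..### to 11

PV length from [....#/..###]: 3 plies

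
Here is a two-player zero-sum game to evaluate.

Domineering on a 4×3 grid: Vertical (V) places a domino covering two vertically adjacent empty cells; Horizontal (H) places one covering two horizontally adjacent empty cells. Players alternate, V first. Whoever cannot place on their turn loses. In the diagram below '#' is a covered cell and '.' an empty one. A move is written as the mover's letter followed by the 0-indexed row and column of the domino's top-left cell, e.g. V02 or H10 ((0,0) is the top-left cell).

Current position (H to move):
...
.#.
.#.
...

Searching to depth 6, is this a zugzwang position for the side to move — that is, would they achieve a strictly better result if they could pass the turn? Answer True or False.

zugzwang(.../.#./.#./..., H) = False

[.../.#./.#./...] H move#1: H00:-1/##./.#./.#./...*, H01:-1/.##/.#./.#./..., H30:-1/.../.#./.#./##., H31:-1/.../.#./.#./.##
[##./.#./.#./...] V move#2: V02:+1/###/.##/.#./...*, V10:+1/##./##./##./..., V12:+1/##./.##/.##/..., V20:+1/##./.#./##./#.., V22:+1/##./.#./.##/..#
[###/.##/.#./...] H move#3: H30:-1/###/.##/.#./##.*, H31:-1/###/.##/.#./.##
[###/.##/.#./##.] V move#4: V10:+1/###/###/##./##.*, V22:+1/###/.##/.##/###
[###/###/##./##.] end (terminal -1, H#5); searched .../.#./.#./... to 6
suppose H passes — search the same position with V to move:
pass> [.../.#./.#./...] V move#1: V00:+1/#../##./.#./...*, V02:+1/..#/.##/.#./..., V10:-1/.../##./##./..., V12:-1/.../.##/.##/..., V20:+1/.../.#./##./#.., V22:+1/.../.#./.##/..#
pass> [#../##./.#./...] H move#2: H01:-1/###/##./.#./...*, H30:-1/#../##./.#./##., H31:-1/#../##./.#./.##
pass> [###/##./.#./...] V move#3: V12:-1/###/###/.##/..., V20:+1/###/##./##./#..*, V22:-1/###/##./.##/..#
pass> [###/##./##./#..] H move#4: H31:-1/###/##./##./###*
pass> [###/##./##./###] V move#5: V12:+1/###/###/###/###*
pass> [###/###/###/###] end (terminal -1, H#6); searched .../.#./.#./... to 6
for H: play -1, pass -1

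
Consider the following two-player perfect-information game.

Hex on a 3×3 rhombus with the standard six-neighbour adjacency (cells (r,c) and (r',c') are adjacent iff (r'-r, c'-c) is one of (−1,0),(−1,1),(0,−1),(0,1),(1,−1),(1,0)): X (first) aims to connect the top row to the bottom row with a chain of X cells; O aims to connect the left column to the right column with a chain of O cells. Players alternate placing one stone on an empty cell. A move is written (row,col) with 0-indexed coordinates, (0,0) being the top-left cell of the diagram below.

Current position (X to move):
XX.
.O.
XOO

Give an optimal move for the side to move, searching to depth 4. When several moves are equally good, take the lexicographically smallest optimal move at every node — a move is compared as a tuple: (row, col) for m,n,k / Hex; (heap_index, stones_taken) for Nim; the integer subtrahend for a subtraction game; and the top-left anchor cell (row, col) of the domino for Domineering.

[XX./.O./XOO] X move#1: (0,2):-1/XXX/.O./XOO, (1,0):+1/XX./XO./XOO*, (1,2):-1/XX./.OX/XOO
[XX./XO./XOO] end (terminal -1, O#2); searched XX./.O./XOO to 4

X's best at [XX./.O./XOO]: (1,0)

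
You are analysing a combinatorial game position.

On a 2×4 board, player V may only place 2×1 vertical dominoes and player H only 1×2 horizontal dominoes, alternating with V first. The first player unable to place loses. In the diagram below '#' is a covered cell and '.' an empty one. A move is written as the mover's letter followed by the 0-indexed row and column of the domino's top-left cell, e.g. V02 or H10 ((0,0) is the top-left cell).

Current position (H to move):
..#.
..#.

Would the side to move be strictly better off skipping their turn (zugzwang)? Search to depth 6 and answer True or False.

zugzwang(..#./..#., H) = False

ply 1, H at ..#./..#. | H00=+1→###./..#.*; H10=+1→..#./###.
ply 2, V at ###./..#. | V03=-1→####/..##*
ply 3, H at ####/..## | H10=+1→####/####*
ply 4: ####/#### is terminal -1 (V); from ..#./..#. depth 6
pass branch (V moves first from the same position):
  | ply 1, V at ..#./..#. | V00=+1→#.#./#.#.*; V01=+1→.##./.##.; V03=-1→..##/..##
  | ply 2: #.#./#.#. is terminal -1 (H); from ..#./..#. depth 6
H moving scores +1; H passing scores -1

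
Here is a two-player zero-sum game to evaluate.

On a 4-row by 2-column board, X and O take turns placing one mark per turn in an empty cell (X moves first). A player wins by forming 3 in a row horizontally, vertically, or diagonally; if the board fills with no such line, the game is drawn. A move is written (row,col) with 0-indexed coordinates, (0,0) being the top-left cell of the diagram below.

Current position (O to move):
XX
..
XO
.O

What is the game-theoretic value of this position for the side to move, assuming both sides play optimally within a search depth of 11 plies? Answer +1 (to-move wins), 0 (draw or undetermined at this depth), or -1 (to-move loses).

[XX/../XO/.O] O move#1: (1,0):+0/XX/O./XO/.O, (1,1):+1/XX/.O/XO/.O*, (3,0):-1/XX/../XO/OO
[XX/.O/XO/.O] end (terminal -1, X#2); searched XX/../XO/.O to 11

value(XX/../XO/.O, O) = +1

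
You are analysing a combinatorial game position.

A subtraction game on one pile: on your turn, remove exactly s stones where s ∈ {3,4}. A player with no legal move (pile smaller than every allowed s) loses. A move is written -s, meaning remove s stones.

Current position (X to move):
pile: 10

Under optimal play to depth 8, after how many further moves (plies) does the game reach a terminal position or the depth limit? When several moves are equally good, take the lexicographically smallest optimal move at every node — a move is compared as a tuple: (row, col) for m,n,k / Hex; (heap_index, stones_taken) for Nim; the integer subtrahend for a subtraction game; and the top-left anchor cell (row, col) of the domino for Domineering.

p1 X@[10]: -3[7]+1* -4[6]-1
p2 O@[7]: -3[4]-1* -4[3]-1
p3 X@[4]: -3[1]+1* -4[0]+1
p4 O@[1] terminal -1; root [10] d8

PV length from [10]: 3 plies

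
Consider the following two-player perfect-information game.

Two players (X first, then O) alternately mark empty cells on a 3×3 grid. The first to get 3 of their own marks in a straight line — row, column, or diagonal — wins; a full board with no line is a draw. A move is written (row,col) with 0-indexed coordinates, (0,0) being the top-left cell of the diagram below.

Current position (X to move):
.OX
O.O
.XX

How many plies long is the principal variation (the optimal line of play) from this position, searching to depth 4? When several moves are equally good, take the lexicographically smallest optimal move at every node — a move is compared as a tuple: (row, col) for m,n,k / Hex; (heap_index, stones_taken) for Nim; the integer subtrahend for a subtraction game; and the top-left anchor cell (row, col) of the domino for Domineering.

PV length from [.OX/O.O/.XX]: 3 plies

[.OX/O.O/.XX] X move#1: (0,0):-1/XOX/O.O/.XX, (1,1):+1/.OX/OXO/.XX*, (2,0):+1/.OX/O.O/XXX
[.OX/OXO/.XX] O move#2: (0,0):-1/OOX/OXO/.XX*, (2,0):-1/.OX/OXO/OXX
[OOX/OXO/.XX] X move#3: (2,0):+1/OOX/OXO/XXX*
[OOX/OXO/XXX] end (terminal -1, O#4); searched .OX/O.O/.XX to 4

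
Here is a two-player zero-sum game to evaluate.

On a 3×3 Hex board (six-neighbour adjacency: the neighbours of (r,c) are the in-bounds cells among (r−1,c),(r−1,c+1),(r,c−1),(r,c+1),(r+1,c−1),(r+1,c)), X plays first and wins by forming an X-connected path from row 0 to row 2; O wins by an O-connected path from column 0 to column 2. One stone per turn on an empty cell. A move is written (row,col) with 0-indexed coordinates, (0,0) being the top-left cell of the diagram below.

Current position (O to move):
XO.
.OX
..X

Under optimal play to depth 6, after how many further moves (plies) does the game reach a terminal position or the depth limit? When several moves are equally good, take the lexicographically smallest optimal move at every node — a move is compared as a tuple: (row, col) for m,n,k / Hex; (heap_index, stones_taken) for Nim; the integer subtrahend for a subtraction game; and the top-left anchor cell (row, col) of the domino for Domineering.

PV length from [XO./.OX/..X]: 3 plies

ply 1, O at XO./.OX/..X | (0,2)=+1→XOO/.OX/..X*; (1,0)=-1→XO./OOX/..X; (2,0)=-1→XO./.OX/O.X; (2,1)=-1→XO./.OX/.OX
ply 2, X at XOO/.OX/..X | (1,0)=-1→XOO/XOX/..X*; (2,0)=-1→XOO/.OX/X.X; (2,1)=-1→XOO/.OX/.XX
ply 3, O at XOO/XOX/..X | (2,0)=+1→XOO/XOX/O.X*; (2,1)=-1→XOO/XOX/.OX
ply 4: XOO/XOX/O.X is terminal -1 (X); from XO./.OX/..X depth 6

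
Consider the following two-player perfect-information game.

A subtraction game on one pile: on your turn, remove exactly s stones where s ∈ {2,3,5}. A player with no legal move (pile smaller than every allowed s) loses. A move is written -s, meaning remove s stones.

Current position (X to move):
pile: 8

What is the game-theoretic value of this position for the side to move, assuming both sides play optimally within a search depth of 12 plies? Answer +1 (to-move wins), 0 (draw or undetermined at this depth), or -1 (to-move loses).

[8] X move#1: -2:-1/6*, -3:-1/5, -5:-1/3
[6] O move#2: -2:-1/4, -3:-1/3, -5:+1/1*
[1] end (terminal -1, X#3); searched 8 to 12

value(8, X) = -1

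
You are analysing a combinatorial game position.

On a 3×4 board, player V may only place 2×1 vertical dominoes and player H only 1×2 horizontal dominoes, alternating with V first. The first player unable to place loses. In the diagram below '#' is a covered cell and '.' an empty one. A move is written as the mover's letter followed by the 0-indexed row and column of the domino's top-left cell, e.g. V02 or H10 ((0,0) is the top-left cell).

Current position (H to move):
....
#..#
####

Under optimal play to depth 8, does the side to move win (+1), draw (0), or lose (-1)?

[..../#..#/####] H move#1: H00:-1/##../#..#/####, H01:+1/.##./#..#/####*, H02:-1/..##/#..#/####, H11:+1/..../####/####
[.##./#..#/####] end (terminal -1, V#2); searched ..../#..#/#### to 8

value(..../#..#/####, H) = +1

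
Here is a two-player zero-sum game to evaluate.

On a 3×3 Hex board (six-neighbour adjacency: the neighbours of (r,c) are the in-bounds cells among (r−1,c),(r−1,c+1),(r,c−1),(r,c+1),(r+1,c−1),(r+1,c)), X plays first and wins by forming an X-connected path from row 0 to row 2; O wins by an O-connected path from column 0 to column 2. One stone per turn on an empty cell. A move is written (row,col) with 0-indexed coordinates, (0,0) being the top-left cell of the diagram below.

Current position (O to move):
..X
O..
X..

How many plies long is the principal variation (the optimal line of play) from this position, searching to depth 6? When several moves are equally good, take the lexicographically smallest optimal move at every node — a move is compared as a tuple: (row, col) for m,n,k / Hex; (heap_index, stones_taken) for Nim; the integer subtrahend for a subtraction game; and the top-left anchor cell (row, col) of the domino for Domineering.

ply 1, O at ..X/O../X.. | (0,0)=-1→O.X/O../X..*; (0,1)=-1→.OX/O../X..; (1,1)=-1→..X/OO./X..; (1,2)=-1→..X/O.O/X..; (2,1)=-1→..X/O../XO.; (2,2)=-1→..X/O../X.O
ply 2, X at O.X/O../X.. | (0,1)=+1→OXX/O../X..*; (1,1)=+1→O.X/OX./X..; (1,2)=+1→O.X/O.X/X..; (2,1)=+1→O.X/O../XX.; (2,2)=+1→O.X/O../X.X
ply 3, O at OXX/O../X.. | (1,1)=-1→OXX/OO./X..*; (1,2)=-1→OXX/O.O/X..; (2,1)=-1→OXX/O../XO.; (2,2)=-1→OXX/O../X.O
ply 4, X at OXX/OO./X.. | (1,2)=+1→OXX/OOX/X..*; (2,1)=-1→OXX/OO./XX.; (2,2)=-1→OXX/OO./X.X
ply 5, O at OXX/OOX/X.. | (2,1)=-1→OXX/OOX/XO.*; (2,2)=-1→OXX/OOX/X.O
ply 6, X at OXX/OOX/XO. | (2,2)=+1→OXX/OOX/XOX*
ply 7: OXX/OOX/XOX is terminal -1 (O); from ..X/O../X.. depth 6

PV length from [..X/O../X..]: 6 plies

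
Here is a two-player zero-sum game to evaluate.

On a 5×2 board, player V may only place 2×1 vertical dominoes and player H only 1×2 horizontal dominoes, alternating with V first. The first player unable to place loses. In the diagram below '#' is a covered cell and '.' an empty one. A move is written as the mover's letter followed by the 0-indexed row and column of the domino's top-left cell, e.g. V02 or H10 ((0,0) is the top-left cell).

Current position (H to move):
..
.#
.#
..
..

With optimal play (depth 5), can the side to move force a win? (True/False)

H winning at [../.#/.#/../..]: True

ply 1, H at ../.#/.#/../.. | H00=-1→##/.#/.#/../..; H30=+1→../.#/.#/##/..*; H40=+1→../.#/.#/../##
ply 2, V at ../.#/.#/##/.. | V00=-1→#./##/.#/##/..*; V10=-1→../##/##/##/..
ply 3, H at #./##/.#/##/.. | H40=+1→#./##/.#/##/##*
ply 4: #./##/.#/##/## is terminal -1 (V); from ../.#/.#/../.. depth 5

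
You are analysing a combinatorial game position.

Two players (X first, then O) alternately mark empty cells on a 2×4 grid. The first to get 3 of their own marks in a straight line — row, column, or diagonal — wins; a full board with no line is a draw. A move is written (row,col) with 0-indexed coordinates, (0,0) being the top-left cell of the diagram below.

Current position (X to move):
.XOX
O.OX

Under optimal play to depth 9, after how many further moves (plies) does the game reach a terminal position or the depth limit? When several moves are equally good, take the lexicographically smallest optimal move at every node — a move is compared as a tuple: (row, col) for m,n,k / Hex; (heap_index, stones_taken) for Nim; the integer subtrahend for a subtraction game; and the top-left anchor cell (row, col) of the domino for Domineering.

[.XOX/O.OX] X move#1: (0,0):-1/XXOX/O.OX, (1,1):+0/.XOX/OXOX*
[.XOX/OXOX] O move#2: (0,0):+0/OXOX/OXOX*
[OXOX/OXOX] end (terminal +0, X#3); searched .XOX/O.OX to 9

PV length from [.XOX/O.OX]: 2 plies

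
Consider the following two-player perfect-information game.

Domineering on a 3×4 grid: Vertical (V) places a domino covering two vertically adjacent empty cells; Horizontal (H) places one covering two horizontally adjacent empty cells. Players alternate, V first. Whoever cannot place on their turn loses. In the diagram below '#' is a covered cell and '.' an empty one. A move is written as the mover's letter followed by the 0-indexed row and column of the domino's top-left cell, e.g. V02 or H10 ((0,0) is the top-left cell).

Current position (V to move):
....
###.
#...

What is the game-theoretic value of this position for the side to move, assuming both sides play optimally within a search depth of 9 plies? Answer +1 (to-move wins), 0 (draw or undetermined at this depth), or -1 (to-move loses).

value(..../###./#..., V) = -1

ply 1, V at ..../###./#... | V03=-1→...#/####/#...*; V13=-1→..../####/#..#
ply 2, H at ...#/####/#... | H00=+1→##.#/####/#...*; H01=+1→.###/####/#...; H21=+1→...#/####/###.; H22=+1→...#/####/#.##
ply 3: ##.#/####/#... is terminal -1 (V); from ..../###./#... depth 9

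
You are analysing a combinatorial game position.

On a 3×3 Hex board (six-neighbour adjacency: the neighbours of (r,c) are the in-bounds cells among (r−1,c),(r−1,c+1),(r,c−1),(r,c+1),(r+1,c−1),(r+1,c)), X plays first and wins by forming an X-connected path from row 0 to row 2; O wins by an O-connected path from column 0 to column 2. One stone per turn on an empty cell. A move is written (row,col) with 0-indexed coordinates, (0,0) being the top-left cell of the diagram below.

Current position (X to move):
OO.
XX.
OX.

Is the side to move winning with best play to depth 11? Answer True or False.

ply 1, X at OO./XX./OX. | (0,2)=+1→OOX/XX./OX.*; (1,2)=-1→OO./XXX/OX.; (2,2)=-1→OO./XX./OXX
ply 2: OOX/XX./OX. is terminal -1 (O); from OO./XX./OX. depth 11

X winning at [OO./XX./OX.]: True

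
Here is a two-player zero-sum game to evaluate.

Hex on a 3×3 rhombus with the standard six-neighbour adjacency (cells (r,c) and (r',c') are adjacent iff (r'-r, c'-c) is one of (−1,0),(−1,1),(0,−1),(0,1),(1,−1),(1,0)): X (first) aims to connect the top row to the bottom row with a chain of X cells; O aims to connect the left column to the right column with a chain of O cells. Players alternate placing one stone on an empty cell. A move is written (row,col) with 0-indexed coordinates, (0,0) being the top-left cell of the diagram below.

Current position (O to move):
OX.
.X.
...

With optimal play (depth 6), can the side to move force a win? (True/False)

O winning at [OX./.X./...]: False

p1 O@[OX./.X./...]: (0,2)[OXO/.X./...]-1* (1,0)[OX./OX./...]-1 (1,2)[OX./.XO/...]-1 (2,0)[OX./.X./O..]-1 (2,1)[OX./.X./.O.]-1 (2,2)[OX./.X./..O]-1
p2 X@[OXO/.X./...]: (1,0)[OXO/XX./...]+1* (1,2)[OXO/.XX/...]+1 (2,0)[OXO/.X./X..]+1 (2,1)[OXO/.X./.X.]+1 (2,2)[OXO/.X./..X]+1
p3 O@[OXO/XX./...]: (1,2)[OXO/XXO/...]-1* (2,0)[OXO/XX./O..]-1 (2,1)[OXO/XX./.O.]-1 (2,2)[OXO/XX./..O]-1
p4 X@[OXO/XXO/...]: (2,0)[OXO/XXO/X..]+1* (2,1)[OXO/XXO/.X.]+1 (2,2)[OXO/XXO/..X]+1
p5 O@[OXO/XXO/X..] terminal -1; root [OX./.X./...] d6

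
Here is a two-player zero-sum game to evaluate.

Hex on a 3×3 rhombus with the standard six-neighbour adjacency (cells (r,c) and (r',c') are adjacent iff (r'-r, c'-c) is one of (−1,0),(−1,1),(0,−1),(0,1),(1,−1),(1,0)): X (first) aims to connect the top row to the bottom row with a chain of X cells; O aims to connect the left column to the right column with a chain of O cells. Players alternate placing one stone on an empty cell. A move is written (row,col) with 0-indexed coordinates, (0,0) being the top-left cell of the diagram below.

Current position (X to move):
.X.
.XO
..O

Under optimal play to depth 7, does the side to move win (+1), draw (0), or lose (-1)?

ply 1, X at .X./.XO/..O | (0,0)=+1→XX./.XO/..O*; (0,2)=+1→.XX/.XO/..O; (1,0)=+1→.X./XXO/..O; (2,0)=+1→.X./.XO/X.O; (2,1)=+1→.X./.XO/.XO
ply 2, O at XX./.XO/..O | (0,2)=-1→XXO/.XO/..O*; (1,0)=-1→XX./OXO/..O; (2,0)=-1→XX./.XO/O.O; (2,1)=-1→XX./.XO/.OO
ply 3, X at XXO/.XO/..O | (1,0)=+1→XXO/XXO/..O*; (2,0)=+1→XXO/.XO/X.O; (2,1)=+1→XXO/.XO/.XO
ply 4, O at XXO/XXO/..O | (2,0)=-1→XXO/XXO/O.O*; (2,1)=-1→XXO/XXO/.OO
ply 5, X at XXO/XXO/O.O | (2,1)=+1→XXO/XXO/OXO*
ply 6: XXO/XXO/OXO is terminal -1 (O); from .X./.XO/..O depth 7

value(.X./.XO/..O, X) = +1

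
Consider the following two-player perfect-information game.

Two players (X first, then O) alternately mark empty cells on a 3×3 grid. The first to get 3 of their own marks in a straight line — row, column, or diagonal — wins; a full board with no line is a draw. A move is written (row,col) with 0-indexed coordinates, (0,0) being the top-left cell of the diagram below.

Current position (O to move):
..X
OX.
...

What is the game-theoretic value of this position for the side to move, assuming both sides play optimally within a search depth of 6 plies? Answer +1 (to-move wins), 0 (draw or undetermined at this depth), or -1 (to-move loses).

value(..X/OX./..., O) = -1

[..X/OX./...] O move#1: (0,0):-1/O.X/OX./...*, (0,1):-1/.OX/OX./..., (1,2):-1/..X/OXO/..., (2,0):-1/..X/OX./O.., (2,1):-1/..X/OX./.O., (2,2):-1/..X/OX./..O
[O.X/OX./...] X move#2: (0,1):-1/OXX/OX./..., (1,2):-1/O.X/OXX/..., (2,0):+1/O.X/OX./X..*, (2,1):-1/O.X/OX./.X., (2,2):-1/O.X/OX./..X
[O.X/OX./X..] end (terminal -1, O#3); searched ..X/OX./... to 6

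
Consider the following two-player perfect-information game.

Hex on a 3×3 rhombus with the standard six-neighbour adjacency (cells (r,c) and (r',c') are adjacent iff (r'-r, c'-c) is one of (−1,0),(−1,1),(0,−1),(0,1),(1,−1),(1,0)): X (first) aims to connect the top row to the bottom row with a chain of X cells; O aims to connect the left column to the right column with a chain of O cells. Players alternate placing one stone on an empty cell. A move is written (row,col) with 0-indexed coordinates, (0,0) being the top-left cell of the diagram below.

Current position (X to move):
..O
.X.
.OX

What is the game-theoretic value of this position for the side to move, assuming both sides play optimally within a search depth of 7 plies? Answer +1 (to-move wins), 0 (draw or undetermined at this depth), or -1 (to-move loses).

[..O/.X./.OX] X move#1: (0,0):+1/X.O/.X./.OX*, (0,1):+1/.XO/.X./.OX, (1,0):+1/..O/XX./.OX, (1,2):-1/..O/.XX/.OX, (2,0):-1/..O/.X./XOX
[X.O/.X./.OX] O move#2: (0,1):-1/XOO/.X./.OX*, (1,0):-1/X.O/OX./.OX, (1,2):-1/X.O/.XO/.OX, (2,0):-1/X.O/.X./OOX
[XOO/.X./.OX] X move#3: (1,0):+1/XOO/XX./.OX*, (1,2):-1/XOO/.XX/.OX, (2,0):-1/XOO/.X./XOX
[XOO/XX./.OX] O move#4: (1,2):-1/XOO/XXO/.OX*, (2,0):-1/XOO/XX./OOX
[XOO/XXO/.OX] X move#5: (2,0):+1/XOO/XXO/XOX*
[XOO/XXO/XOX] end (terminal -1, O#6); searched ..O/.X./.OX to 7

value(..O/.X./.OX, X) = +1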